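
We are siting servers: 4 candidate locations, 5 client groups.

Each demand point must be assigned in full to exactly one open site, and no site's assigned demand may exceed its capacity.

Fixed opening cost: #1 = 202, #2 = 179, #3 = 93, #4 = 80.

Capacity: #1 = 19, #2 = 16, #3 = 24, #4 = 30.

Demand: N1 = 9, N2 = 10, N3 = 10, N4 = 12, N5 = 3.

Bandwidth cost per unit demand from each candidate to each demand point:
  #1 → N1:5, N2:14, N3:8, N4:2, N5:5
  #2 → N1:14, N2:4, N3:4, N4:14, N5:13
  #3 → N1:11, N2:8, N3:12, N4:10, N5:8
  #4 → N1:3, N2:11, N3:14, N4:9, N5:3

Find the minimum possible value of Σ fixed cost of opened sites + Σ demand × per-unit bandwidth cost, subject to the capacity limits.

Open {#3, #4}; cheapest assignment that respects the capacities:
  #3 (cap 24, load 20): N2, N3 — cost 10×8 + 10×12 = 200
  #4 (cap 30, load 24): N1, N4, N5 — cost 9×3 + 12×9 + 3×3 = 144
  Shipping 344, fixed 173 → total 517.
  Any other capacity-feasible assignment to {#3, #4} ships for at least 344.
Compare {#1, #4}: its best feasible assignment gives total 598.
Compare {#2, #3, #4}: its best feasible assignment gives total 616.
Every other set of open sites that can feasibly serve all demand totals ≥ 598 even under its best assignment. Minimum: 517.

517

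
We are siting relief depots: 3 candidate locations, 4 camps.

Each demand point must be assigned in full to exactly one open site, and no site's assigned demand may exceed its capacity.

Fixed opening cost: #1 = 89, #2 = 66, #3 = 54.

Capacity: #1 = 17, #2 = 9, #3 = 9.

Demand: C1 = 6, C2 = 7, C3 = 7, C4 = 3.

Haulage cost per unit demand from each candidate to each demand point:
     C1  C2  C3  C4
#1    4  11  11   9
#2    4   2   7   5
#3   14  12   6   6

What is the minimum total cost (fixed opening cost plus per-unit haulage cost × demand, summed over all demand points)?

297

Open {#1, #2}; cheapest assignment that respects the capacities:
  #1 (cap 17, load 16): C1, C3, C4 — cost 6×4 + 7×11 + 3×9 = 128
  #2 (cap 9, load 7): C2 — cost 7×2 = 14
  Shipping 142, fixed 155 → total 297.
  Any other capacity-feasible assignment to {#1, #2} ships for at least 142.
Compare {#1, #3}: its best feasible assignment gives total 313.
Compare {#1, #2, #3}: its best feasible assignment gives total 316.
Every other set of open sites that can feasibly serve all demand totals ≥ 313 even under its best assignment. Minimum: 297.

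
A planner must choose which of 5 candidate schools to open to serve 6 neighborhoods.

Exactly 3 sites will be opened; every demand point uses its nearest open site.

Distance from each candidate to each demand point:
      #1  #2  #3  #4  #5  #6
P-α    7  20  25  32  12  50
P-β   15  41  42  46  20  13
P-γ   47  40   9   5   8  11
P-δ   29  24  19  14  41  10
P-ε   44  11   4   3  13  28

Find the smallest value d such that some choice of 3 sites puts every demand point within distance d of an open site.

11

Open {P-α, P-γ, P-ε}.
  Farthest demand point is #2 at distance 11 (to P-ε); all others are ≤ 11.
With {P-α, P-δ, P-ε} the worst case is 12.
With {P-α, P-β, P-ε} the worst case is 13.
No size-3 selection achieves below 11.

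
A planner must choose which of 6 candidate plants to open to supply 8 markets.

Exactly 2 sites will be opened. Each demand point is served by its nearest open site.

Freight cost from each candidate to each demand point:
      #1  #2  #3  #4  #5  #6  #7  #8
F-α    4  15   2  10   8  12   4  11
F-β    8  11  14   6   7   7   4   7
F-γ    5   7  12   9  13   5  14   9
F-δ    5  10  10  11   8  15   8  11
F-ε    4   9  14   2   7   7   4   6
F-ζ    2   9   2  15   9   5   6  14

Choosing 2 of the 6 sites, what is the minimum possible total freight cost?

Open {F-ε, F-ζ}.
  #1→F-ζ 2, #2→F-ε 9, #3→F-ζ 2, #4→F-ε 2, #5→F-ε 7, #6→F-ζ 5, #7→F-ε 4, #8→F-ε 6  ⇒ total 37.
Compare {F-α, F-ε}: total 41.
Compare {F-β, F-ζ}: total 42.
No size-2 selection does better; minimum is 37.

37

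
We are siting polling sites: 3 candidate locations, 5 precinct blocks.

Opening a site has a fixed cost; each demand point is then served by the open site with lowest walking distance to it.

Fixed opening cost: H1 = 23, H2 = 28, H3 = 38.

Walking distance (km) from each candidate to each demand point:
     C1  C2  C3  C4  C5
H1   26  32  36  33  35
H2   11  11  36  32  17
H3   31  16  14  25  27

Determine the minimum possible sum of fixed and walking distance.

Open {H2}: assign each demand point to its cheapest open site.
  C1→H2 11, C2→H2 11, C3→H2 36, C4→H2 32, C5→H2 17
  walking distance 107, fixed 28 → total 135.
Compare {H2, H3}: walking distance 78 + fixed 66 = 144.
Compare {H3}: walking distance 113 + fixed 38 = 151.
Compare {H1, H2}: walking distance 107 + fixed 51 = 158.
All other subsets cost ≥ 144. Minimum total cost: 135.

135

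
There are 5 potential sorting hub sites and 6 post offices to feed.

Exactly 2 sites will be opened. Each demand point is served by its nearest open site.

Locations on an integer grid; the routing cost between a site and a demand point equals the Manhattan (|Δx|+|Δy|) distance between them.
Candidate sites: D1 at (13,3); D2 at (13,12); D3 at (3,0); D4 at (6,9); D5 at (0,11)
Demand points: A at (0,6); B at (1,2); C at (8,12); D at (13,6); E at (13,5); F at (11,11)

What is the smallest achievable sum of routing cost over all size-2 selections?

34

Open {D2, D3}.
  A→D3 9, B→D3 4, C→D2 5, D→D2 6, E→D2 7, F→D2 3  ⇒ total 34.
Compare {D2, D5}: total 36.
Compare {D1, D4}: total 38.
No size-2 selection does better; minimum is 34.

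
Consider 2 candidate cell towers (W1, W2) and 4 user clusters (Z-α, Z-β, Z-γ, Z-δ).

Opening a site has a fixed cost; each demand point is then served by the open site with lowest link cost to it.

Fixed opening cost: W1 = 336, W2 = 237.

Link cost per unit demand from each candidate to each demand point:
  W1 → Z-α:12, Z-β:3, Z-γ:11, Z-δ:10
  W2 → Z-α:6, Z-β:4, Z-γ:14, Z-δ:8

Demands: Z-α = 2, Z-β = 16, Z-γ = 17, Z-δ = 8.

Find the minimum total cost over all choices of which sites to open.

Open {W2}: assign each demand point to its cheapest open site.
  Z-α→W2 2×6=12, Z-β→W2 16×4=64, Z-γ→W2 17×14=238, Z-δ→W2 8×8=64
  link cost 378, fixed 237 → total 615.
Compare {W1}: link cost 339 + fixed 336 = 675.
Compare {W1, W2}: link cost 311 + fixed 573 = 884.

615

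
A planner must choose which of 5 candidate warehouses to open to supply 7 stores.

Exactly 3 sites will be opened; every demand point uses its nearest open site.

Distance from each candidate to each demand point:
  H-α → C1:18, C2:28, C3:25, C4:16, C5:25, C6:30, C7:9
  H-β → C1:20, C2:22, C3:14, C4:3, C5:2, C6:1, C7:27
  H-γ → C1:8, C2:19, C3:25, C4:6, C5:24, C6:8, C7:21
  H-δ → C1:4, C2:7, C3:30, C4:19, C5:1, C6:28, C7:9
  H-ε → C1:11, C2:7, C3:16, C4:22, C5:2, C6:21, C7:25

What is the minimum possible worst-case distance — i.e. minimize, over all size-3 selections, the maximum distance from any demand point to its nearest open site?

Open {H-α, H-β, H-δ}.
  Farthest demand point is C3 at distance 14 (to H-β); all others are ≤ 14.
With {H-α, H-β, H-ε} the worst case is 14.
With {H-β, H-γ, H-δ} the worst case is 14.
No size-3 selection achieves below 14.

14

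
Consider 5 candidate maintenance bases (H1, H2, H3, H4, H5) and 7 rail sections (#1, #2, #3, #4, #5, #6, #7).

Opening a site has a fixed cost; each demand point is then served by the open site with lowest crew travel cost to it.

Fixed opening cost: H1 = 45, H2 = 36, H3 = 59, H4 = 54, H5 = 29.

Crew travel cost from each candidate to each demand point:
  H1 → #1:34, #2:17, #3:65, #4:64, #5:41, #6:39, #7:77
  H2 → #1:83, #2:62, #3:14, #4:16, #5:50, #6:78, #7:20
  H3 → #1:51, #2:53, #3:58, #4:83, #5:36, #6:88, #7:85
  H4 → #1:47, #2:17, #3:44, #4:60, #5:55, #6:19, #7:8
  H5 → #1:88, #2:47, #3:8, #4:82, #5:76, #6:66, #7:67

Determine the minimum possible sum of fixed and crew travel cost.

Open {H2, H4}: assign each demand point to its cheapest open site.
  #1→H4 47, #2→H4 17, #3→H2 14, #4→H2 16, #5→H2 50, #6→H4 19, #7→H4 8
  crew travel cost 171, fixed 90 → total 261.
Compare {H1, H2}: crew travel cost 181 + fixed 81 = 262.
Compare {H1, H2, H4}: crew travel cost 149 + fixed 135 = 284.
Compare {H2, H4, H5}: crew travel cost 165 + fixed 119 = 284.
All other subsets cost ≥ 262. Minimum total cost: 261.

261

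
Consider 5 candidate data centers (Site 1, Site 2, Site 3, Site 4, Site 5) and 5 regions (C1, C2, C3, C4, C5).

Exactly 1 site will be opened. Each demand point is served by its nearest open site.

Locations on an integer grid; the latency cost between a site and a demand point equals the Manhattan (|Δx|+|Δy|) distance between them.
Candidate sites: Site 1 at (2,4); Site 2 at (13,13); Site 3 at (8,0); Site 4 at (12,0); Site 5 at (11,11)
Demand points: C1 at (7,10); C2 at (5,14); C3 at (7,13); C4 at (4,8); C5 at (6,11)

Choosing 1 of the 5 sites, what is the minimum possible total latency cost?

35

Open {Site 5}.
  C1→Site 5 5, C2→Site 5 9, C3→Site 5 6, C4→Site 5 10, C5→Site 5 5  ⇒ total 35.
Compare {Site 2}: total 47.
Compare {Site 1}: total 55.
No size-1 selection does better; minimum is 35.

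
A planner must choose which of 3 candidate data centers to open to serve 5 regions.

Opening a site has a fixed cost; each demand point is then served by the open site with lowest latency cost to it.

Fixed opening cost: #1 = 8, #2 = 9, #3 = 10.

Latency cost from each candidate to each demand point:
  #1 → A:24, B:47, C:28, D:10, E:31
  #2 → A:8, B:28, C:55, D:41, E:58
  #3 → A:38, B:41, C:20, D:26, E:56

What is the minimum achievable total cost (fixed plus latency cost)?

Open {#1, #2}: assign each demand point to its cheapest open site.
  A→#2 8, B→#2 28, C→#1 28, D→#1 10, E→#1 31
  latency cost 105, fixed 17 → total 122.
Compare {#1, #2, #3}: latency cost 97 + fixed 27 = 124.
Compare {#1, #3}: latency cost 126 + fixed 18 = 144.
Compare {#1}: latency cost 140 + fixed 8 = 148.
All other subsets cost ≥ 124. Minimum total cost: 122.

122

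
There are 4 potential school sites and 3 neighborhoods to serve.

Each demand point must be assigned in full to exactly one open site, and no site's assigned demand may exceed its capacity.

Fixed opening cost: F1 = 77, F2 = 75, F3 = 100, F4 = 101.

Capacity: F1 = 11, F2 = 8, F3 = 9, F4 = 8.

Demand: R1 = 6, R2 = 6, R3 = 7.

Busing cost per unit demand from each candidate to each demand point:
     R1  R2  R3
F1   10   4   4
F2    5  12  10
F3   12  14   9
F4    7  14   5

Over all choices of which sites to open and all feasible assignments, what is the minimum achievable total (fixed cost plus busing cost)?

Open {F1, F2, F4}; cheapest assignment that respects the capacities:
  F1 (cap 11, load 6): R2 — cost 6×4 = 24
  F2 (cap 8, load 6): R1 — cost 6×5 = 30
  F4 (cap 8, load 7): R3 — cost 7×5 = 35
  Shipping 89, fixed 253 → total 342.
  Any other capacity-feasible assignment to {F1, F2, F4} ships for at least 89.
Compare {F1, F2, F3}: its best feasible assignment gives total 369.
Compare {F1, F3, F4}: its best feasible assignment gives total 407.
Every other set of open sites that can feasibly serve all demand totals ≥ 369 even under its best assignment. Minimum: 342.

342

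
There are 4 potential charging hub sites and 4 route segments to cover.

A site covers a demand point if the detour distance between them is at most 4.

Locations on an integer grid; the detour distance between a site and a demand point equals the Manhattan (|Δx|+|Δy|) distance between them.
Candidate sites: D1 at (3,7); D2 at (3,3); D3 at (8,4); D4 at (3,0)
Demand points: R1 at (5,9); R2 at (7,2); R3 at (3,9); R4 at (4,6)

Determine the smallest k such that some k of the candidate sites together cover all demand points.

Coverage sets (demand points within 4 of each site):
  D1: {R1, R3, R4}
  D2: {R4}
  D3: {R2}
  D4: {}
No single site covers all 4 demand points.
But {D1, D3} covers everything, so the minimum is 2.

2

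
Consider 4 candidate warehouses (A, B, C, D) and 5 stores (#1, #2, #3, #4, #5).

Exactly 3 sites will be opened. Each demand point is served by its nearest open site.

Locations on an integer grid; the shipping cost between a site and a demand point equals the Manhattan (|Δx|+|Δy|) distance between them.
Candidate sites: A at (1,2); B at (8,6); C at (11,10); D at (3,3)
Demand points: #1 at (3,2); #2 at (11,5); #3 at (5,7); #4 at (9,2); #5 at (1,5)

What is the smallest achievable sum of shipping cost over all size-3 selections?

17

Open {A, B, D}.
  #1→D 1, #2→B 4, #3→B 4, #4→B 5, #5→A 3  ⇒ total 17.
Compare {A, B, C}: total 18.
Compare {B, C, D}: total 18.
No size-3 selection does better; minimum is 17.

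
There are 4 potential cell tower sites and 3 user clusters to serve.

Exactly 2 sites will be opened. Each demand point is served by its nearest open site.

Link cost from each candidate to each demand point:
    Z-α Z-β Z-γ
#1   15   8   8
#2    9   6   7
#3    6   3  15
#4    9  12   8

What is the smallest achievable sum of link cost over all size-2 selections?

Open {#2, #3}.
  Z-α→#3 6, Z-β→#3 3, Z-γ→#2 7  ⇒ total 16.
Compare {#1, #3}: total 17.
Compare {#3, #4}: total 17.
No size-2 selection does better; minimum is 16.

16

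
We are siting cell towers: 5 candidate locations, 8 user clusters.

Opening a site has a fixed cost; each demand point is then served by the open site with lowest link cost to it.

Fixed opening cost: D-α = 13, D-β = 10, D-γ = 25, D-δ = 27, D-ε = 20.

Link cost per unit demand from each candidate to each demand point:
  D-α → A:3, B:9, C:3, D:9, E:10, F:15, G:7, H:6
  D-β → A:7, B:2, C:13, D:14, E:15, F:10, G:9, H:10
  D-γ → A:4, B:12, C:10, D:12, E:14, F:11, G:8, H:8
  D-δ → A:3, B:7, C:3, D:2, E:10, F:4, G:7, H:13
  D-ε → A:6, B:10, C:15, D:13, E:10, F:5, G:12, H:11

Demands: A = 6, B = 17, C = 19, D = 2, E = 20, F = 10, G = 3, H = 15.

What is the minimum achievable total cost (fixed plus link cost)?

Open {D-α, D-β, D-δ}: assign each demand point to its cheapest open site.
  A→D-α 6×3=18, B→D-β 17×2=34, C→D-α 19×3=57, D→D-δ 2×2=4, E→D-α 20×10=200, F→D-δ 10×4=40, G→D-α 3×7=21, H→D-α 15×6=90
  link cost 464, fixed 50 → total 514.
Compare {D-α, D-β, D-ε}: link cost 488 + fixed 43 = 531.
Compare {D-α, D-β, D-δ, D-ε}: link cost 464 + fixed 70 = 534.
Compare {D-α, D-β, D-γ, D-δ}: link cost 464 + fixed 75 = 539.
All other subsets cost ≥ 531. Minimum total cost: 514.

514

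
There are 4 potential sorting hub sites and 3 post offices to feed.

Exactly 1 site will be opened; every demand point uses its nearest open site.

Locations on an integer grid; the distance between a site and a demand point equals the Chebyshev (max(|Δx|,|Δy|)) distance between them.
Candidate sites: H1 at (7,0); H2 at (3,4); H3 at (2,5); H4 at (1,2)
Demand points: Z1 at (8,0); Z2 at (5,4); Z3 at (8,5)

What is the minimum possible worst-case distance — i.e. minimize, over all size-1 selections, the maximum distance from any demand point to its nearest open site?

Open {H1}.
  Farthest demand point is Z3 at distance 5 (to H1); all others are ≤ 5.
With {H2} the worst case is 5.
With {H3} the worst case is 6.
No size-1 selection achieves below 5.

5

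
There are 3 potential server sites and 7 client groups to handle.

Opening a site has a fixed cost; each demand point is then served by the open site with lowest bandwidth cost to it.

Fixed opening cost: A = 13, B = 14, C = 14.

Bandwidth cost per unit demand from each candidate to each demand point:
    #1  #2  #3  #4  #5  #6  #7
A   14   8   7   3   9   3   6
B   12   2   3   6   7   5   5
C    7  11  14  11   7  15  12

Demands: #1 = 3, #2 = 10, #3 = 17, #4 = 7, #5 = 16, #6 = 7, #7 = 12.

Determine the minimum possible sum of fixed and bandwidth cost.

347

Open {A, B, C}: assign each demand point to its cheapest open site.
  #1→C 3×7=21, #2→B 10×2=20, #3→B 17×3=51, #4→A 7×3=21, #5→B 16×7=112, #6→A 7×3=21, #7→B 12×5=60
  bandwidth cost 306, fixed 41 → total 347.
Compare {A, B}: bandwidth cost 321 + fixed 27 = 348.
Compare {B, C}: bandwidth cost 341 + fixed 28 = 369.
Compare {B}: bandwidth cost 356 + fixed 14 = 370.
All other subsets cost ≥ 348. Minimum total cost: 347.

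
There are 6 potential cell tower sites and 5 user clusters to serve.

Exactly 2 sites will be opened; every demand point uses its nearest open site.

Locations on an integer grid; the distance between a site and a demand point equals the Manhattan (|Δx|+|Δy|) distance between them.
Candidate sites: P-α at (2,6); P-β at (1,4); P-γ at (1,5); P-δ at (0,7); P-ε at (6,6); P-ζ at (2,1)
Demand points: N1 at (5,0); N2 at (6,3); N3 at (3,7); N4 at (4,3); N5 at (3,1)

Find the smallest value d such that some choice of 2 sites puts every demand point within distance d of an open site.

4

Open {P-ε, P-ζ}.
  Farthest demand point is N1 at distance 4 (to P-ζ); all others are ≤ 4.
With {P-α, P-ζ} the worst case is 6.
With {P-β, P-ζ} the worst case is 6.
No size-2 selection achieves below 4.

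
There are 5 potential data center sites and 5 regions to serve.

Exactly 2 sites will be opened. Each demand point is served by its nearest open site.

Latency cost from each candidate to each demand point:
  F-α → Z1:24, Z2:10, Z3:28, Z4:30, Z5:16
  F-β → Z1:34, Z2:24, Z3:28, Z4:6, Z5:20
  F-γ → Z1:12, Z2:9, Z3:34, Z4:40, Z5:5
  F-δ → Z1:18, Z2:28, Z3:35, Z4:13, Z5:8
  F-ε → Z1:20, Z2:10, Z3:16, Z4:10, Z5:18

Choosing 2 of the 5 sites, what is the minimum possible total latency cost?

Open {F-γ, F-ε}.
  Z1→F-γ 12, Z2→F-γ 9, Z3→F-ε 16, Z4→F-ε 10, Z5→F-γ 5  ⇒ total 52.
Compare {F-β, F-γ}: total 60.
Compare {F-δ, F-ε}: total 62.
No size-2 selection does better; minimum is 52.

52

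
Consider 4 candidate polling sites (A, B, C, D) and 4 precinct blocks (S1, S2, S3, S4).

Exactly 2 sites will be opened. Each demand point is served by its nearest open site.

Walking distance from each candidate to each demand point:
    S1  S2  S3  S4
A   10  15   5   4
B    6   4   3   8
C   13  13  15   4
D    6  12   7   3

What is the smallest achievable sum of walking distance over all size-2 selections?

16

Open {B, D}.
  S1→B 6, S2→B 4, S3→B 3, S4→D 3  ⇒ total 16.
Compare {A, B}: total 17.
Compare {B, C}: total 17.
No size-2 selection does better; minimum is 16.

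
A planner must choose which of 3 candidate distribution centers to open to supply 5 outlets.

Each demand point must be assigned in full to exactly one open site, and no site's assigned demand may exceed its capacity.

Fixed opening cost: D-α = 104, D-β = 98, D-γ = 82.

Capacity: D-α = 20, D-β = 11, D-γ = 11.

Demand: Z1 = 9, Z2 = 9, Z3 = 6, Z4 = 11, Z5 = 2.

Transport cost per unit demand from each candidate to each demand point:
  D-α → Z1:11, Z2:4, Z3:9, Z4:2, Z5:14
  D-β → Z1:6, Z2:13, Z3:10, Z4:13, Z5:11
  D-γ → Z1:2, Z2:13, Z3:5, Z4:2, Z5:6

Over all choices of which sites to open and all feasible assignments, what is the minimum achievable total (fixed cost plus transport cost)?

432

Open {D-α, D-β, D-γ}; cheapest assignment that respects the capacities:
  D-α (cap 20, load 20): Z2, Z4 — cost 9×4 + 11×2 = 58
  D-β (cap 11, load 6): Z3 — cost 6×10 = 60
  D-γ (cap 11, load 11): Z1, Z5 — cost 9×2 + 2×6 = 30
  Shipping 148, fixed 284 → total 432.
  Any other capacity-feasible assignment to {D-α, D-β, D-γ} ships for at least 148.
Total demand is 37 and no other set of sites has combined capacity ≥ 37, so {D-α, D-β, D-γ} is the only feasible choice of open sites. Minimum: 432.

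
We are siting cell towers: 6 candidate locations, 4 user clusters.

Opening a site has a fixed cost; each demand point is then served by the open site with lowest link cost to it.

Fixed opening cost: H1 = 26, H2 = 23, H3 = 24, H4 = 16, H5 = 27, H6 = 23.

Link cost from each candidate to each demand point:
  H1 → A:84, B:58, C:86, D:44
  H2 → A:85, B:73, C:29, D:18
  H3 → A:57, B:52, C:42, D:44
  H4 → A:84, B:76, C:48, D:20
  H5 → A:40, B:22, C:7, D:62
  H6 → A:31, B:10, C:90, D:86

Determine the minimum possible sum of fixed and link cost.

Open {H4, H5}: assign each demand point to its cheapest open site.
  A→H5 40, B→H5 22, C→H5 7, D→H4 20
  link cost 89, fixed 43 → total 132.
Compare {H2, H6}: link cost 88 + fixed 46 = 134.
Compare {H4, H5, H6}: link cost 68 + fixed 66 = 134.
Compare {H2, H5}: link cost 87 + fixed 50 = 137.
All other subsets cost ≥ 134. Minimum total cost: 132.

132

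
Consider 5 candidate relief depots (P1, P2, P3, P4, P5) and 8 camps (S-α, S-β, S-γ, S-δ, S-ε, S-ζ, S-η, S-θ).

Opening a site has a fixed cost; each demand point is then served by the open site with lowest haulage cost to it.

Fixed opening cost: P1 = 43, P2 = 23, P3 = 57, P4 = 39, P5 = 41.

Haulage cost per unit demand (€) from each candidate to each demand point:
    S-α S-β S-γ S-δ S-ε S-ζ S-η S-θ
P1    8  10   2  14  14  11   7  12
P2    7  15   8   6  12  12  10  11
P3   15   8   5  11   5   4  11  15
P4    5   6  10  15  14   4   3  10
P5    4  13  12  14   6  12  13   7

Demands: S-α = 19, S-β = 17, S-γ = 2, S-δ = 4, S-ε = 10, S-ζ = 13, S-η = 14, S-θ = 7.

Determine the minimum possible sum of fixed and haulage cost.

524

Open {P2, P4, P5}: assign each demand point to its cheapest open site.
  S-α→P5 19×4=76, S-β→P4 17×6=102, S-γ→P2 2×8=16, S-δ→P2 4×6=24, S-ε→P5 10×6=60, S-ζ→P4 13×4=52, S-η→P4 14×3=42, S-θ→P5 7×7=49
  haulage cost 421, fixed 103 → total 524.
Compare {P4, P5}: haulage cost 457 + fixed 80 = 537.
Compare {P1, P2, P4, P5}: haulage cost 409 + fixed 146 = 555.
Compare {P3, P4}: haulage cost 465 + fixed 96 = 561.
All other subsets cost ≥ 537. Minimum total cost: 524.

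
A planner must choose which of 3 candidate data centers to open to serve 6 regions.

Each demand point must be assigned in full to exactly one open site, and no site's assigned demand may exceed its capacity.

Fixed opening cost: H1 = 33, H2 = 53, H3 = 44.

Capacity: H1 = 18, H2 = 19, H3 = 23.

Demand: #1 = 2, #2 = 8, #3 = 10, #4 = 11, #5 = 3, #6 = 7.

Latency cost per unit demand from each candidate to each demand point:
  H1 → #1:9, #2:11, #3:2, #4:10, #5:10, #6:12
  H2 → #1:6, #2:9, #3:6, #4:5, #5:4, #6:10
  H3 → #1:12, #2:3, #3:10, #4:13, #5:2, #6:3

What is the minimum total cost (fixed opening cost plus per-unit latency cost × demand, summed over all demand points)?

268

Open {H1, H2, H3}; cheapest assignment that respects the capacities:
  H1 (cap 18, load 10): #3 — cost 10×2 = 20
  H2 (cap 19, load 13): #1, #4 — cost 2×6 + 11×5 = 67
  H3 (cap 23, load 18): #2, #5, #6 — cost 8×3 + 3×2 + 7×3 = 51
  Shipping 138, fixed 130 → total 268.
  Any other capacity-feasible assignment to {H1, H2, H3} ships for at least 138.
Compare {H2, H3}: its best feasible assignment gives total 375.
Compare {H1, H3}: its best feasible assignment gives total 379.
Every other set of open sites that can feasibly serve all demand totals ≥ 375 even under its best assignment. Minimum: 268.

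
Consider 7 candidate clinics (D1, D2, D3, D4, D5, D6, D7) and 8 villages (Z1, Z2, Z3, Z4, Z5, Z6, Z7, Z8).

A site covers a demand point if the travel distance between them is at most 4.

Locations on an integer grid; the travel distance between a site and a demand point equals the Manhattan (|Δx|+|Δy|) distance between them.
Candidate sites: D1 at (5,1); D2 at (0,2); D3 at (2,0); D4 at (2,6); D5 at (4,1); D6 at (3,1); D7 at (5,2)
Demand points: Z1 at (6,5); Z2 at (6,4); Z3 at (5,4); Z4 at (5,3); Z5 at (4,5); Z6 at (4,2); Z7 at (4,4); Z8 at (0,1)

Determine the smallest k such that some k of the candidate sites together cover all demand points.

Coverage sets (demand points within 4 of each site):
  D1: {Z2, Z3, Z4, Z6, Z7}
  D2: {Z6, Z8}
  D3: {Z6, Z8}
  D4: {Z5, Z7}
  D5: {Z3, Z4, Z5, Z6, Z7, Z8}
  D6: {Z4, Z6, Z7, Z8}
  D7: {Z1, Z2, Z3, Z4, Z5, Z6, Z7}
No single site covers all 8 demand points.
But {D2, D7} covers everything, so the minimum is 2.

2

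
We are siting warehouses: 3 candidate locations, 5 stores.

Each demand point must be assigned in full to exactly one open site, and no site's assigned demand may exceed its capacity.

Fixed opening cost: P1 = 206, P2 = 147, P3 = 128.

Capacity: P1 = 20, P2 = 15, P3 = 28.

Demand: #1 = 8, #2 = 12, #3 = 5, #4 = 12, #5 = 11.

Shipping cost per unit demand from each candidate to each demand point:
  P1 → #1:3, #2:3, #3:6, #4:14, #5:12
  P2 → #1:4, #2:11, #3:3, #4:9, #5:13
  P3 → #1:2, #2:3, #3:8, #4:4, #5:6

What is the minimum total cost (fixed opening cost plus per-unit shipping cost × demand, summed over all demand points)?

Open {P1, P3}; cheapest assignment that respects the capacities:
  P1 (cap 20, load 20): #1, #2 — cost 8×3 + 12×3 = 60
  P3 (cap 28, load 28): #3, #4, #5 — cost 5×8 + 12×4 + 11×6 = 154
  Shipping 214, fixed 334 → total 548.
  Any other capacity-feasible assignment to {P1, P3} ships for at least 214.
Compare {P1, P2, P3}: its best feasible assignment gives total 670.
Every other set of open sites that can feasibly serve all demand totals ≥ 670 even under its best assignment. Minimum: 548.

548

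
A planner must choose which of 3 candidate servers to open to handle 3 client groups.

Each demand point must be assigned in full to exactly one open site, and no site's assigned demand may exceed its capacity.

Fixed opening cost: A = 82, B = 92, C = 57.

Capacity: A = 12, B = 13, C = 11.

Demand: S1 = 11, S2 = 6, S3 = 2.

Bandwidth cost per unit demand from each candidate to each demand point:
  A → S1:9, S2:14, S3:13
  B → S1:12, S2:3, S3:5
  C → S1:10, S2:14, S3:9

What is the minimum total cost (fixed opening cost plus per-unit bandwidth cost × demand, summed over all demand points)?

287

Open {B, C}; cheapest assignment that respects the capacities:
  B (cap 13, load 8): S2, S3 — cost 6×3 + 2×5 = 28
  C (cap 11, load 11): S1 — cost 11×10 = 110
  Shipping 138, fixed 149 → total 287.
  Any other capacity-feasible assignment to {B, C} ships for at least 138.
Compare {A, B}: its best feasible assignment gives total 301.
Compare {A, C}: its best feasible assignment gives total 340.
Every other set of open sites that can feasibly serve all demand totals ≥ 301 even under its best assignment. Minimum: 287.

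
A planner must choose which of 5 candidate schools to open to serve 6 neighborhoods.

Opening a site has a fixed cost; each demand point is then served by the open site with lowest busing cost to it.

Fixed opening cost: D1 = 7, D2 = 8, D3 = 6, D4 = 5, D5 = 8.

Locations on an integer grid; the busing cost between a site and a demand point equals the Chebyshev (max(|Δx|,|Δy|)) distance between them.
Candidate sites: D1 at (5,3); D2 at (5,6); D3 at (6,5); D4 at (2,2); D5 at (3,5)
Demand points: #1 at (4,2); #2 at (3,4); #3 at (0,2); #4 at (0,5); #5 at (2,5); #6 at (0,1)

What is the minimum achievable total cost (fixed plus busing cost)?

Open {D4}: assign each demand point to its cheapest open site.
  #1→D4 2, #2→D4 2, #3→D4 2, #4→D4 3, #5→D4 3, #6→D4 2
  busing cost 14, fixed 5 → total 19.
Compare {D5}: busing cost 15 + fixed 8 = 23.
Compare {D4, D5}: busing cost 11 + fixed 13 = 24.
Compare {D1, D4}: busing cost 13 + fixed 12 = 25.
All other subsets cost ≥ 23. Minimum total cost: 19.

19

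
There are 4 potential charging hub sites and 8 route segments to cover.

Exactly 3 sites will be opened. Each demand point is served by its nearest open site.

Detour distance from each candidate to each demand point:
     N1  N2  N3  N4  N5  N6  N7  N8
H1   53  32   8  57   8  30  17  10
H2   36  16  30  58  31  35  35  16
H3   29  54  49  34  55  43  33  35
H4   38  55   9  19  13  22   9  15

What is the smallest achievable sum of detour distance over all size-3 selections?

128

Open {H1, H2, H4}.
  N1→H2 36, N2→H2 16, N3→H1 8, N4→H4 19, N5→H1 8, N6→H4 22, N7→H4 9, N8→H1 10  ⇒ total 128.
Compare {H2, H3, H4}: total 132.
Compare {H1, H3, H4}: total 137.
No size-3 selection does better; minimum is 128.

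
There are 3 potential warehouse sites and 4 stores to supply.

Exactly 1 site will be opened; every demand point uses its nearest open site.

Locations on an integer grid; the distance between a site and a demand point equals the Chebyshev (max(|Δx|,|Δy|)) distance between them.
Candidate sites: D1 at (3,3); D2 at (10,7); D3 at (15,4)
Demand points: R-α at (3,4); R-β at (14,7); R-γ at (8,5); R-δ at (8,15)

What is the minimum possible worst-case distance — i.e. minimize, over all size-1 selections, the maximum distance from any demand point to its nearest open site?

8

Open {D2}.
  Farthest demand point is R-δ at distance 8 (to D2); all others are ≤ 8.
With {D1} the worst case is 12.
With {D3} the worst case is 12.
No size-1 selection achieves below 8.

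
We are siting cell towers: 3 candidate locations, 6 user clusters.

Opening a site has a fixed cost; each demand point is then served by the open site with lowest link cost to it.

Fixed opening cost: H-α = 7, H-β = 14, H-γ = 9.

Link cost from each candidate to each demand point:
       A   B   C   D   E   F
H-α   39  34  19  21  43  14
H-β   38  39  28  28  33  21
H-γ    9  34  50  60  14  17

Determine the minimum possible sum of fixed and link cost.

Open {H-α, H-γ}: assign each demand point to its cheapest open site.
  A→H-γ 9, B→H-α 34, C→H-α 19, D→H-α 21, E→H-γ 14, F→H-α 14
  link cost 111, fixed 16 → total 127.
Compare {H-α, H-β, H-γ}: link cost 111 + fixed 30 = 141.
Compare {H-β, H-γ}: link cost 130 + fixed 23 = 153.
Compare {H-α}: link cost 170 + fixed 7 = 177.
All other subsets cost ≥ 141. Minimum total cost: 127.

127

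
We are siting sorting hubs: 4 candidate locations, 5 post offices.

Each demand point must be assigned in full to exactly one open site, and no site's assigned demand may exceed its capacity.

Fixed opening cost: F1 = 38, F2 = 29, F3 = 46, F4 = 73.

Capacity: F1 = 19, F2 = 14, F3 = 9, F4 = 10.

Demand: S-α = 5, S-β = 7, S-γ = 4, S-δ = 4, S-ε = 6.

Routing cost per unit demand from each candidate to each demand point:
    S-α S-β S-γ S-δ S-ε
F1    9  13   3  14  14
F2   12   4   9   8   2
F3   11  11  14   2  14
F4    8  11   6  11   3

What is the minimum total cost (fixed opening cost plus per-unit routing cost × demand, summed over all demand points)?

218

Open {F1, F2, F3}; cheapest assignment that respects the capacities:
  F1 (cap 19, load 9): S-α, S-γ — cost 5×9 + 4×3 = 57
  F2 (cap 14, load 13): S-β, S-ε — cost 7×4 + 6×2 = 40
  F3 (cap 9, load 4): S-δ — cost 4×2 = 8
  Shipping 105, fixed 113 → total 218.
  Any other capacity-feasible assignment to {F1, F2, F3} ships for at least 105.
Compare {F1, F2}: its best feasible assignment gives total 220.
Compare {F2, F3, F4}: its best feasible assignment gives total 260.
Every other set of open sites that can feasibly serve all demand totals ≥ 220 even under its best assignment. Minimum: 218.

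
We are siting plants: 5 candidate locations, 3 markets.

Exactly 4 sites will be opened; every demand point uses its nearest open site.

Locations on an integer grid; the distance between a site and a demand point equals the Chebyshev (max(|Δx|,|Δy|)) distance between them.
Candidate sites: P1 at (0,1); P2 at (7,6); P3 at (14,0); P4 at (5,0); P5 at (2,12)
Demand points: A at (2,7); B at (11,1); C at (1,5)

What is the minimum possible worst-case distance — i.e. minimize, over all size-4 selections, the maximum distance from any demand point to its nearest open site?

5

Open {P1, P2, P3, P4}.
  Farthest demand point is A at distance 5 (to P2); all others are ≤ 5.
With {P1, P2, P3, P5} the worst case is 5.
With {P1, P2, P4, P5} the worst case is 5.
No size-4 selection achieves below 5.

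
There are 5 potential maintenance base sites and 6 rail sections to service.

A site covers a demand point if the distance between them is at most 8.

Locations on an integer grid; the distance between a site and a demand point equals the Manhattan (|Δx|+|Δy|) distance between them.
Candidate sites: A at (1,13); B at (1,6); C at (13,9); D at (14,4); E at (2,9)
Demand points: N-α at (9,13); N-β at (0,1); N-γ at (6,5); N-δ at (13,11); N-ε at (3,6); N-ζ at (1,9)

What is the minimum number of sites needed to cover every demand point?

2

Coverage sets (demand points within 8 of each site):
  A: {N-α, N-ζ}
  B: {N-β, N-γ, N-ε, N-ζ}
  C: {N-α, N-δ}
  D: {N-δ}
  E: {N-γ, N-ε, N-ζ}
No single site covers all 6 demand points.
But {B, C} covers everything, so the minimum is 2.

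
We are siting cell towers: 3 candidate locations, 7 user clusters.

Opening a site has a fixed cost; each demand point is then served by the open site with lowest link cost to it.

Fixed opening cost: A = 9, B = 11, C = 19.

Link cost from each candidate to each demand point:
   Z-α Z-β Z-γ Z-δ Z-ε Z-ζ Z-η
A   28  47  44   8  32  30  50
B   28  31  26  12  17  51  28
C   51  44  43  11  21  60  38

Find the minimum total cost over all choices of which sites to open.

188

Open {A, B}: assign each demand point to its cheapest open site.
  Z-α→A 28, Z-β→B 31, Z-γ→B 26, Z-δ→A 8, Z-ε→B 17, Z-ζ→A 30, Z-η→B 28
  link cost 168, fixed 20 → total 188.
Compare {B}: link cost 193 + fixed 11 = 204.
Compare {A, B, C}: link cost 168 + fixed 39 = 207.
Compare {B, C}: link cost 192 + fixed 30 = 222.
All other subsets cost ≥ 204. Minimum total cost: 188.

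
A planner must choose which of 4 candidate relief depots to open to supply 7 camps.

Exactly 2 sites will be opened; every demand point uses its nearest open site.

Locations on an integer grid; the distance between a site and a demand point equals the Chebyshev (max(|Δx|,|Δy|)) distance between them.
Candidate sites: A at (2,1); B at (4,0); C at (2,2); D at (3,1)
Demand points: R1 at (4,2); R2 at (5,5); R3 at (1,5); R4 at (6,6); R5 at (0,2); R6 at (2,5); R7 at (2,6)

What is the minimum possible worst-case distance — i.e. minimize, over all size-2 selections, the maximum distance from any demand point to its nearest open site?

Open {A, C}.
  Farthest demand point is R4 at distance 4 (to C); all others are ≤ 4.
With {B, C} the worst case is 4.
With {C, D} the worst case is 4.
No size-2 selection achieves below 4.

4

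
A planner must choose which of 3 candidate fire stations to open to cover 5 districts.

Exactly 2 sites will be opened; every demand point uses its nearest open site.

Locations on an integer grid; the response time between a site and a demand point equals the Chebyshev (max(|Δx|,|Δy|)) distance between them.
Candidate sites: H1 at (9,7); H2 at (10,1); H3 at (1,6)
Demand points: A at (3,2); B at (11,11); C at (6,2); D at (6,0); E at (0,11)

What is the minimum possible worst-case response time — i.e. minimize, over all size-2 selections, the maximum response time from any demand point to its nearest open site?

6

Open {H1, H3}.
  Farthest demand point is D at response time 6 (to H3); all others are ≤ 6.
With {H1, H2} the worst case is 9.
With {H2, H3} the worst case is 10.
No size-2 selection achieves below 6.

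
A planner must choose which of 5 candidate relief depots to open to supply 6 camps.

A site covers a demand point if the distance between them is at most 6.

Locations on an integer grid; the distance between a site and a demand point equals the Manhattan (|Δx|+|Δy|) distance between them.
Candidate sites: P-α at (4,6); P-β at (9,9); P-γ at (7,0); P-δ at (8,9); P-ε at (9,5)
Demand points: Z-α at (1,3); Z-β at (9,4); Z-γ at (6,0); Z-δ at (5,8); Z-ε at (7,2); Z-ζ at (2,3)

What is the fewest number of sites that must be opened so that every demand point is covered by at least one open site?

Coverage sets (demand points within 6 of each site):
  P-α: {Z-α, Z-δ, Z-ζ}
  P-β: {Z-β, Z-δ}
  P-γ: {Z-β, Z-γ, Z-ε}
  P-δ: {Z-β, Z-δ}
  P-ε: {Z-β, Z-ε}
No single site covers all 6 demand points.
But {P-α, P-γ} covers everything, so the minimum is 2.

2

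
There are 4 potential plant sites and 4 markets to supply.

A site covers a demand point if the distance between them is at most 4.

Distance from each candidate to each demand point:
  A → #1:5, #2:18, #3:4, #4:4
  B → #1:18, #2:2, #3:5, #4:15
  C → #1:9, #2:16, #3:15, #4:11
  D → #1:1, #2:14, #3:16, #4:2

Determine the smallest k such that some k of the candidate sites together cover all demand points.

3

Coverage sets (demand points within 4 of each site):
  A: {#3, #4}
  B: {#2}
  C: {}
  D: {#1, #4}
No 2 sites suffice: every size-2 union leaves at least one demand point uncovered.
But {A, B, D} covers everything, so the minimum is 3.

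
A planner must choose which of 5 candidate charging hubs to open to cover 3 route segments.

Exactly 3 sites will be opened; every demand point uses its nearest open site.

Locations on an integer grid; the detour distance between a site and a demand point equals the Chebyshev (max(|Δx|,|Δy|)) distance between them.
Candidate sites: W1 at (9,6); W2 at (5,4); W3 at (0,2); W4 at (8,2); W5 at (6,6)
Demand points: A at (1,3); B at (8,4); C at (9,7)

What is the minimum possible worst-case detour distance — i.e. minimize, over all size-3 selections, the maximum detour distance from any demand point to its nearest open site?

2

Open {W1, W2, W3}.
  Farthest demand point is B at detour distance 2 (to W1); all others are ≤ 2.
With {W1, W3, W4} the worst case is 2.
With {W1, W3, W5} the worst case is 2.
No size-3 selection achieves below 2.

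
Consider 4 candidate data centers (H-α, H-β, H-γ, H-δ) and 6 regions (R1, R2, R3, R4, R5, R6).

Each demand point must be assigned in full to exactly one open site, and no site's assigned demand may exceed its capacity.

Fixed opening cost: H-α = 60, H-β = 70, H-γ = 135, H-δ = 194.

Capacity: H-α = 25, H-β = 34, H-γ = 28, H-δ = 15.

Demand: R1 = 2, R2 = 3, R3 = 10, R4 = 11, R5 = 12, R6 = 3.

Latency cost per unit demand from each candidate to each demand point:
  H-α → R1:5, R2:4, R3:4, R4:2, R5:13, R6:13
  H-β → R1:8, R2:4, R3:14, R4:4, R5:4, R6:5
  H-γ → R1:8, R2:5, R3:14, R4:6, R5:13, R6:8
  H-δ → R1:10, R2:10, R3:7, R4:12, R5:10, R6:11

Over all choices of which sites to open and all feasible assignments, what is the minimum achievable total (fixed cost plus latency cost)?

277

Open {H-α, H-β}; cheapest assignment that respects the capacities:
  H-α (cap 25, load 23): R1, R3, R4 — cost 2×5 + 10×4 + 11×2 = 72
  H-β (cap 34, load 18): R2, R5, R6 — cost 3×4 + 12×4 + 3×5 = 75
  Shipping 147, fixed 130 → total 277.
  Any other capacity-feasible assignment to {H-α, H-β} ships for at least 147.
Compare {H-α, H-β, H-γ}: its best feasible assignment gives total 412.
Compare {H-α, H-γ}: its best feasible assignment gives total 462.
Every other set of open sites that can feasibly serve all demand totals ≥ 412 even under its best assignment. Minimum: 277.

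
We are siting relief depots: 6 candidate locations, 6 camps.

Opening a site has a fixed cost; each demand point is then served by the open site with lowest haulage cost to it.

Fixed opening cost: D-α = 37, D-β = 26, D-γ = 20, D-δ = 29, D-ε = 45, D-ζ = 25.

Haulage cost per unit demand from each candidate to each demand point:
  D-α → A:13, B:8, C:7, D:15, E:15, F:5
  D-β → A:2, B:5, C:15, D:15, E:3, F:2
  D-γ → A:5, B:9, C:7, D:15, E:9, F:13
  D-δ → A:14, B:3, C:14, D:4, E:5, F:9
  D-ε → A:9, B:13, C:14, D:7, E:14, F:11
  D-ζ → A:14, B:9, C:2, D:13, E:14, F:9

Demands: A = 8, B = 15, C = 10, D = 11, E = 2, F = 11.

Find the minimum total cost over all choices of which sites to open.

Open {D-β, D-δ, D-ζ}: assign each demand point to its cheapest open site.
  A→D-β 8×2=16, B→D-δ 15×3=45, C→D-ζ 10×2=20, D→D-δ 11×4=44, E→D-β 2×3=6, F→D-β 11×2=22
  haulage cost 153, fixed 80 → total 233.
Compare {D-β, D-γ, D-δ, D-ζ}: haulage cost 153 + fixed 100 = 253.
Compare {D-α, D-β, D-δ, D-ζ}: haulage cost 153 + fixed 117 = 270.
Compare {D-β, D-γ, D-δ}: haulage cost 203 + fixed 75 = 278.
All other subsets cost ≥ 253. Minimum total cost: 233.

233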